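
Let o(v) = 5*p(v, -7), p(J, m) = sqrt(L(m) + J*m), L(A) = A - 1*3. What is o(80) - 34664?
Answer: -34664 + 5*I*sqrt(570) ≈ -34664.0 + 119.37*I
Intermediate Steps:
L(A) = -3 + A (L(A) = A - 3 = -3 + A)
p(J, m) = sqrt(-3 + m + J*m) (p(J, m) = sqrt((-3 + m) + J*m) = sqrt(-3 + m + J*m))
o(v) = 5*sqrt(-10 - 7*v) (o(v) = 5*sqrt(-3 - 7 + v*(-7)) = 5*sqrt(-3 - 7 - 7*v) = 5*sqrt(-10 - 7*v))
o(80) - 34664 = 5*sqrt(-10 - 7*80) - 34664 = 5*sqrt(-10 - 560) - 34664 = 5*sqrt(-570) - 34664 = 5*(I*sqrt(570)) - 34664 = 5*I*sqrt(570) - 34664 = -34664 + 5*I*sqrt(570)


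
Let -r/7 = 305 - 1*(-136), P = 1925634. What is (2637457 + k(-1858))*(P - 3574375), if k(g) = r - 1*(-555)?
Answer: -4344308879425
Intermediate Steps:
r = -3087 (r = -7*(305 - 1*(-136)) = -7*(305 + 136) = -7*441 = -3087)
k(g) = -2532 (k(g) = -3087 - 1*(-555) = -3087 + 555 = -2532)
(2637457 + k(-1858))*(P - 3574375) = (2637457 - 2532)*(1925634 - 3574375) = 2634925*(-1648741) = -4344308879425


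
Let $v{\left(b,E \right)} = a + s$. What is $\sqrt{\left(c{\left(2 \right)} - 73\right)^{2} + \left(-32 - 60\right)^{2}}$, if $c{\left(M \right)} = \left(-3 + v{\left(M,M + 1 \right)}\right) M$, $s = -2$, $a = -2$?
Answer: $\sqrt{16033} \approx 126.62$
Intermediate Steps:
$v{\left(b,E \right)} = -4$ ($v{\left(b,E \right)} = -2 - 2 = -4$)
$c{\left(M \right)} = - 7 M$ ($c{\left(M \right)} = \left(-3 - 4\right) M = - 7 M$)
$\sqrt{\left(c{\left(2 \right)} - 73\right)^{2} + \left(-32 - 60\right)^{2}} = \sqrt{\left(\left(-7\right) 2 - 73\right)^{2} + \left(-32 - 60\right)^{2}} = \sqrt{\left(-14 - 73\right)^{2} + \left(-92\right)^{2}} = \sqrt{\left(-87\right)^{2} + 8464} = \sqrt{7569 + 8464} = \sqrt{16033}$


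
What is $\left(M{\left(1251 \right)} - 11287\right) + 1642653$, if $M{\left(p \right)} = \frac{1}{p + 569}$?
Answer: $\frac{2969086121}{1820} \approx 1.6314 \cdot 10^{6}$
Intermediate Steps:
$M{\left(p \right)} = \frac{1}{569 + p}$
$\left(M{\left(1251 \right)} - 11287\right) + 1642653 = \left(\frac{1}{569 + 1251} - 11287\right) + 1642653 = \left(\frac{1}{1820} - 11287\right) + 1642653 = - \frac{20542339}{1820} + 1642653 = \frac{2969086121}{1820}$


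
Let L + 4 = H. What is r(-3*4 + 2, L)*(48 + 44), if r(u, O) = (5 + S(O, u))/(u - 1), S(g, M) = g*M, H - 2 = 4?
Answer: 1380/11 ≈ 125.45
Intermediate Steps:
H = 6 (H = 2 + 4 = 6)
S(g, M) = M*g
L = 2 (L = -4 + 6 = 2)
r(u, O) = (5 + O*u)/(-1 + u) (r(u, O) = (5 + u*O)/(u - 1) = (5 + O*u)/(-1 + u))
r(-3*4 + 2, L)*(48 + 44) = ((5 + 2*(-3*4 + 2))/(-1 + (-3*4 + 2)))*(48 + 44) = ((5 + 2*(-12 + 2))/(-1 + (-12 + 2)))*92 = ((5 + 2*(-10))/(-1 - 10))*92 = ((5 - 20)/(-11))*92 = -1/11*(-15)*92 = (15/11)*92 = 1380/11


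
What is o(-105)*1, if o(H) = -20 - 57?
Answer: -77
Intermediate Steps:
o(H) = -77
o(-105)*1 = -77*1 = -77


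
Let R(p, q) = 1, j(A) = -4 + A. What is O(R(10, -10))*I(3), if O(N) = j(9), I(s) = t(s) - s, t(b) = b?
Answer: 0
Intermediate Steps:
I(s) = 0 (I(s) = s - s = 0)
O(N) = 5 (O(N) = -4 + 9 = 5)
O(R(10, -10))*I(3) = 5*0 = 0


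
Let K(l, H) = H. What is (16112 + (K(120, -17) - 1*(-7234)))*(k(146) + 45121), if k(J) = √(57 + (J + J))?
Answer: 1052627809 + 23329*√349 ≈ 1.0531e+9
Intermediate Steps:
k(J) = √(57 + 2*J)
(16112 + (K(120, -17) - 1*(-7234)))*(k(146) + 45121) = (16112 + (-17 - 1*(-7234)))*(√(57 + 2*146) + 45121) = (16112 + (-17 + 7234))*(√(57 + 292) + 45121) = (16112 + 7217)*(√349 + 45121) = 23329*(45121 + √349) = 1052627809 + 23329*√349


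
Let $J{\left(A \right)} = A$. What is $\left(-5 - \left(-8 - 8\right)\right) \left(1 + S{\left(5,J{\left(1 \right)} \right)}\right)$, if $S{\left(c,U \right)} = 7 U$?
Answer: $88$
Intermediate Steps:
$\left(-5 - \left(-8 - 8\right)\right) \left(1 + S{\left(5,J{\left(1 \right)} \right)}\right) = \left(-5 - \left(-8 - 8\right)\right) \left(1 + 7 \cdot 1\right) = \left(-5 - \left(-8 - 8\right)\right) \left(1 + 7\right) = \left(-5 - -16\right) 8 = \left(-5 + 16\right) 8 = 11 \cdot 8 = 88$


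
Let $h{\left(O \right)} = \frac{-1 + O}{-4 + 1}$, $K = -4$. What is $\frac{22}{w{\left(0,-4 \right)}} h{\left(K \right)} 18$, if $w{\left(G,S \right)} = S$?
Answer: $-165$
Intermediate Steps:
$h{\left(O \right)} = \frac{1}{3} - \frac{O}{3}$ ($h{\left(O \right)} = \frac{-1 + O}{-3} = \left(-1 + O\right) \left(- \frac{1}{3}\right) = \frac{1}{3} - \frac{O}{3}$)
$\frac{22}{w{\left(0,-4 \right)}} h{\left(K \right)} 18 = \frac{22}{-4} \left(\frac{1}{3} - - \frac{4}{3}\right) 18 = 22 \left(- \frac{1}{4}\right) \left(\frac{1}{3} + \frac{4}{3}\right) 18 = \left(- \frac{11}{2}\right) \frac{5}{3} \cdot 18 = \left(- \frac{55}{6}\right) 18 = -165$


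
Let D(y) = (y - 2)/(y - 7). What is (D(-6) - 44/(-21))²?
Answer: 547600/74529 ≈ 7.3475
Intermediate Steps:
D(y) = (-2 + y)/(-7 + y)
(D(-6) - 44/(-21))² = ((-2 - 6)/(-7 - 6) - 44/(-21))² = (-8/(-13) - 44*(-1/21))² = (-1/13*(-8) + 44/21)² = (8/13 + 44/21)² = (740/273)² = 547600/74529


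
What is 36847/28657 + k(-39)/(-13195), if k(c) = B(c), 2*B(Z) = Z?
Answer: 74885381/58173710 ≈ 1.2873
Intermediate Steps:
B(Z) = Z/2
k(c) = c/2
36847/28657 + k(-39)/(-13195) = 36847/28657 + ((1/2)*(-39))/(-13195) = 36847*(1/28657) - 39/2*(-1/13195) = 36847/28657 + 3/2030 = 74885381/58173710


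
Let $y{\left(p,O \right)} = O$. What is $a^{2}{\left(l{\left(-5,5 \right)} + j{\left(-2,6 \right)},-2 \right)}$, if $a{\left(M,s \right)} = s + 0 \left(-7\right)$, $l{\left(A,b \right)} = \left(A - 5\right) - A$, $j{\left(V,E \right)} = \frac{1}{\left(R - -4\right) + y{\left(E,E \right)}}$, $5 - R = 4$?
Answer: $4$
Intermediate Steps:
$R = 1$ ($R = 5 - 4 = 1$)
$j{\left(V,E \right)} = \frac{1}{5 + E}$ ($j{\left(V,E \right)} = \frac{1}{\left(1 - -4\right) + E} = \frac{1}{\left(1 + 4\right) + E} = \frac{1}{5 + E}$)
$l{\left(A,b \right)} = -5$ ($l{\left(A,b \right)} = \left(A - 5\right) - A = \left(-5 + A\right) - A = -5$)
$a{\left(M,s \right)} = s$ ($a{\left(M,s \right)} = s + 0 = s$)
$a^{2}{\left(l{\left(-5,5 \right)} + j{\left(-2,6 \right)},-2 \right)} = \left(-2\right)^{2} = 4$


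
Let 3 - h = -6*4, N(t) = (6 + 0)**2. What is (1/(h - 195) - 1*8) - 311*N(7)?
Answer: -1882273/168 ≈ -11204.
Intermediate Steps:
N(t) = 36 (N(t) = 6**2 = 36)
h = 27 (h = 3 - (-6)*4 = 3 - 1*(-24) = 3 + 24 = 27)
(1/(h - 195) - 1*8) - 311*N(7) = (1/(27 - 195) - 1*8) - 311*36 = (1/(-168) - 8) - 11196 = (-1/168 - 8) - 11196 = -1345/168 - 11196 = -1882273/168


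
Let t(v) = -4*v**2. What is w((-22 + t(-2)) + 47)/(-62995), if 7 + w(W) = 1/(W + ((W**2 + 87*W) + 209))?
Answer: 7573/68160590 ≈ 0.00011111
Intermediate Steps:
w(W) = -7 + 1/(209 + W**2 + 88*W) (w(W) = -7 + 1/(W + ((W**2 + 87*W) + 209)) = -7 + 1/(W + (209 + W**2 + 87*W)) = -7 + 1/(209 + W**2 + 88*W))
w((-22 + t(-2)) + 47)/(-62995) = ((-1462 - 616*((-22 - 4*(-2)**2) + 47) - 7*((-22 - 4*(-2)**2) + 47)**2)/(209 + ((-22 - 4*(-2)**2) + 47)**2 + 88*((-22 - 4*(-2)**2) + 47)))/(-62995) = ((-1462 - 616*((-22 - 4*4) + 47) - 7*((-22 - 4*4) + 47)**2)/(209 + ((-22 - 4*4) + 47)**2 + 88*((-22 - 4*4) + 47)))*(-1/62995) = ((-1462 - 616*((-22 - 16) + 47) - 7*((-22 - 16) + 47)**2)/(209 + ((-22 - 16) + 47)**2 + 88*((-22 - 16) + 47)))*(-1/62995) = ((-1462 - 616*(-38 + 47) - 7*(-38 + 47)**2)/(209 + (-38 + 47)**2 + 88*(-38 + 47)))*(-1/62995) = ((-1462 - 616*9 - 7*9**2)/(209 + 9**2 + 88*9))*(-1/62995) = ((-1462 - 5544 - 7*81)/(209 + 81 + 792))*(-1/62995) = ((-1462 - 5544 - 567)/1082)*(-1/62995) = ((1/1082)*(-7573))*(-1/62995) = -7573/1082*(-1/62995) = 7573/68160590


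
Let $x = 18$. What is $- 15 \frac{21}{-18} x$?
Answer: $315$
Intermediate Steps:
$- 15 \frac{21}{-18} x = - 15 \frac{21}{-18} \cdot 18 = - 15 \cdot 21 \left(- \frac{1}{18}\right) 18 = \left(-15\right) \left(- \frac{7}{6}\right) 18 = \frac{35}{2} \cdot 18 = 315$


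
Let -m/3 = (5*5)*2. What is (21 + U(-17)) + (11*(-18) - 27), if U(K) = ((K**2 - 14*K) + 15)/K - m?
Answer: -1460/17 ≈ -85.882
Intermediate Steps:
m = -150 (m = -3*5*5*2 = -75*2 = -3*50 = -150)
U(K) = 150 + (15 + K**2 - 14*K)/K (U(K) = ((K**2 - 14*K) + 15)/K - 1*(-150) = (15 + K**2 - 14*K)/K + 150 = 150 + (15 + K**2 - 14*K)/K)
(21 + U(-17)) + (11*(-18) - 27) = (21 + (136 - 17 + 15/(-17))) + (11*(-18) - 27) = (21 + (136 - 17 + 15*(-1/17))) + (-198 - 27) = (21 + (136 - 17 - 15/17)) - 225 = (21 + 2008/17) - 225 = 2365/17 - 225 = -1460/17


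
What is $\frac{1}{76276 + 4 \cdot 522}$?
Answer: $\frac{1}{78364} \approx 1.2761 \cdot 10^{-5}$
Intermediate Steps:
$\frac{1}{76276 + 4 \cdot 522} = \frac{1}{76276 + 2088} = \frac{1}{78364}$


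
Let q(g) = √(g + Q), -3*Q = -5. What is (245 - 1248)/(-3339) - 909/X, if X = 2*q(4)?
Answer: 1003/3339 - 909*√51/34 ≈ -190.63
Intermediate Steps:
Q = 5/3 (Q = -⅓*(-5) = 5/3 ≈ 1.6667)
q(g) = √(5/3 + g) (q(g) = √(g + 5/3) = √(5/3 + g))
X = 2*√51/3 (X = 2*(√(15 + 9*4)/3) = 2*(√(15 + 36)/3) = 2*(√51/3) = 2*√51/3 ≈ 4.7610)
(245 - 1248)/(-3339) - 909/X = (245 - 1248)/(-3339) - 909*√51/34 = -1003*(-1/3339) - 909*√51/34 = 1003/3339 - 909*√51/34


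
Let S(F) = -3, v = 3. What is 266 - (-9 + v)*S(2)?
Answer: 248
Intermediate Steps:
266 - (-9 + v)*S(2) = 266 - (-9 + 3)*(-3) = 266 - (-6)*(-3) = 266 - 1*18 = 266 - 18 = 248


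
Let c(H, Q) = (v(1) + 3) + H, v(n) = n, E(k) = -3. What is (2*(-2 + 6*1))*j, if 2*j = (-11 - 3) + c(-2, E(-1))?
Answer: -48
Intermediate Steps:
c(H, Q) = 4 + H (c(H, Q) = (1 + 3) + H = 4 + H)
j = -6 (j = ((-11 - 3) + (4 - 2))/2 = (-14 + 2)/2 = (½)*(-12) = -6)
(2*(-2 + 6*1))*j = (2*(-2 + 6*1))*(-6) = (2*(-2 + 6))*(-6) = (2*4)*(-6) = 8*(-6) = -48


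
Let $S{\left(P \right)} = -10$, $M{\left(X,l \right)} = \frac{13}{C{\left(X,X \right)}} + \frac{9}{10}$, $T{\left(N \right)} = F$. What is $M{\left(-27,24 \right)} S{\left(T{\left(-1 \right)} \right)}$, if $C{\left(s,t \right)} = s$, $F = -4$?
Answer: $- \frac{113}{27} \approx -4.1852$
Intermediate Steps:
$T{\left(N \right)} = -4$
$M{\left(X,l \right)} = \frac{9}{10} + \frac{13}{X}$ ($M{\left(X,l \right)} = \frac{13}{X} + \frac{9}{10} = \frac{9}{10} + \frac{13}{X}$)
$M{\left(-27,24 \right)} S{\left(T{\left(-1 \right)} \right)} = \left(\frac{9}{10} + \frac{13}{-27}\right) \left(-10\right) = \left(\frac{9}{10} + 13 \left(- \frac{1}{27}\right)\right) \left(-10\right) = \left(\frac{9}{10} - \frac{13}{27}\right) \left(-10\right) = \frac{113}{270} \left(-10\right) = - \frac{113}{27}$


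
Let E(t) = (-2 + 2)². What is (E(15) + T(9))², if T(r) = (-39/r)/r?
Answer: 169/729 ≈ 0.23182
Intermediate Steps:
E(t) = 0 (E(t) = 0² = 0)
T(r) = -39/r²
(E(15) + T(9))² = (0 - 39/9²)² = (0 - 39*1/81)² = (0 - 13/27)² = (-13/27)² = 169/729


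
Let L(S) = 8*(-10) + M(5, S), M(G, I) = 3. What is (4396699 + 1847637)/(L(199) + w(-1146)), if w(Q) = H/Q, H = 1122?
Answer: -596334088/7447 ≈ -80077.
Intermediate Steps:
L(S) = -77 (L(S) = 8*(-10) + 3 = -80 + 3 = -77)
w(Q) = 1122/Q
(4396699 + 1847637)/(L(199) + w(-1146)) = (4396699 + 1847637)/(-77 + 1122/(-1146)) = 6244336/(-77 + 1122*(-1/1146)) = 6244336/(-77 - 187/191) = 6244336/(-14894/191) = 6244336*(-191/14894) = -596334088/7447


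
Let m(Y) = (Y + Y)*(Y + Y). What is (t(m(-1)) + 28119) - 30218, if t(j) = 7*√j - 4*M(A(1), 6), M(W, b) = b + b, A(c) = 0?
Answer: -2133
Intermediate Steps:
m(Y) = 4*Y² (m(Y) = (2*Y)*(2*Y) = 4*Y²)
M(W, b) = 2*b
t(j) = -48 + 7*√j (t(j) = 7*√j - 8*6 = 7*√j - 4*12 = 7*√j - 48 = -48 + 7*√j)
(t(m(-1)) + 28119) - 30218 = ((-48 + 7*√(4*(-1)²)) + 28119) - 30218 = ((-48 + 7*√(4*1)) + 28119) - 30218 = ((-48 + 7*√4) + 28119) - 30218 = ((-48 + 7*2) + 28119) - 30218 = ((-48 + 14) + 28119) - 30218 = (-34 + 28119) - 30218 = 28085 - 30218 = -2133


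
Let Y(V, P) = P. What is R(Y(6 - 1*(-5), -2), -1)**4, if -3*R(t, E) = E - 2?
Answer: 1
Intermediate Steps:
R(t, E) = 2/3 - E/3 (R(t, E) = -(E - 2)/3 = -(-2 + E)/3 = 2/3 - E/3)
R(Y(6 - 1*(-5), -2), -1)**4 = (2/3 - 1/3*(-1))**4 = (2/3 + 1/3)**4 = 1**4 = 1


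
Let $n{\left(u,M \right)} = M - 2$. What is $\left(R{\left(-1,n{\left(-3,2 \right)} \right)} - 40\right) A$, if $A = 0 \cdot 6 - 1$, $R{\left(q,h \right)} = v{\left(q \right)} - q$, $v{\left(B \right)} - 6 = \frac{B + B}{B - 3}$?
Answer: $\frac{65}{2} \approx 32.5$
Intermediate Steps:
$v{\left(B \right)} = 6 + \frac{2 B}{-3 + B}$ ($v{\left(B \right)} = 6 + \frac{B + B}{B - 3} = 6 + \frac{2 B}{-3 + B}$)
$n{\left(u,M \right)} = -2 + M$ ($n{\left(u,M \right)} = M - 2 = -2 + M$)
$R{\left(q,h \right)} = - q + \frac{2 \left(-9 + 4 q\right)}{-3 + q}$ ($R{\left(q,h \right)} = \frac{2 \left(-9 + 4 q\right)}{-3 + q} - q = - q + \frac{2 \left(-9 + 4 q\right)}{-3 + q}$)
$A = -1$ ($A = 0 - 1 = -1$)
$\left(R{\left(-1,n{\left(-3,2 \right)} \right)} - 40\right) A = \left(\frac{-18 - \left(-1\right)^{2} + 11 \left(-1\right)}{-3 - 1} - 40\right) \left(-1\right) = \left(\frac{-18 - 1 - 11}{-4} - 40\right) \left(-1\right) = \left(- \frac{-18 - 1 - 11}{4} - 40\right) \left(-1\right) = \left(\left(- \frac{1}{4}\right) \left(-30\right) - 40\right) \left(-1\right) = \left(\frac{15}{2} - 40\right) \left(-1\right) = \left(- \frac{65}{2}\right) \left(-1\right) = \frac{65}{2}$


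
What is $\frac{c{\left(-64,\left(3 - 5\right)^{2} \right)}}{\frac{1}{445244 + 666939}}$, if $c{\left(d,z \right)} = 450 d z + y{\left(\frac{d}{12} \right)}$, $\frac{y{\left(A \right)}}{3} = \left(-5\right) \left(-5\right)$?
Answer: $-128040067875$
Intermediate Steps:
$y{\left(A \right)} = 75$ ($y{\left(A \right)} = 3 \left(\left(-5\right) \left(-5\right)\right) = 3 \cdot 25 = 75$)
$c{\left(d,z \right)} = 75 + 450 d z$ ($c{\left(d,z \right)} = 450 d z + 75 = 75 + 450 d z$)
$\frac{c{\left(-64,\left(3 - 5\right)^{2} \right)}}{\frac{1}{445244 + 666939}} = \frac{75 + 450 \left(-64\right) \left(3 - 5\right)^{2}}{\frac{1}{445244 + 666939}} = \frac{75 + 450 \left(-64\right) \left(-2\right)^{2}}{\frac{1}{1112183}} = \left(75 + 450 \left(-64\right) 4\right) \frac{1}{\frac{1}{1112183}} = \left(75 - 115200\right) 1112183 = \left(-115125\right) 1112183 = -128040067875$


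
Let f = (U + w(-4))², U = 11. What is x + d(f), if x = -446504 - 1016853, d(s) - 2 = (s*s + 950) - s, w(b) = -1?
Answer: -1452505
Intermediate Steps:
f = 100 (f = (11 - 1)² = 10² = 100)
d(s) = 952 + s² - s (d(s) = 2 + ((s*s + 950) - s) = 2 + ((s² + 950) - s) = 2 + ((950 + s²) - s) = 2 + (950 + s² - s) = 952 + s² - s)
x = -1463357
x + d(f) = -1463357 + (952 + 100² - 1*100) = -1463357 + (952 + 10000 - 100) = -1463357 + 10852 = -1452505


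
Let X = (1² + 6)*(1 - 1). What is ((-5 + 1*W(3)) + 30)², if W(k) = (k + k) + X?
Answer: 961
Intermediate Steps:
X = 0 (X = (1 + 6)*0 = 7*0 = 0)
W(k) = 2*k (W(k) = (k + k) + 0 = 2*k + 0 = 2*k)
((-5 + 1*W(3)) + 30)² = ((-5 + 1*(2*3)) + 30)² = ((-5 + 1*6) + 30)² = ((-5 + 6) + 30)² = (1 + 30)² = 31² = 961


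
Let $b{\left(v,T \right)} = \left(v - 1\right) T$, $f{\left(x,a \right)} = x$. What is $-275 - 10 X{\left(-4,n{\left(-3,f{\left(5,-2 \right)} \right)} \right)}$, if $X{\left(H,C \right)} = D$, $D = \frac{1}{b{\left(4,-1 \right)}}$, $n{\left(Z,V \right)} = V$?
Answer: $- \frac{815}{3} \approx -271.67$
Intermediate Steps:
$b{\left(v,T \right)} = T \left(-1 + v\right)$ ($b{\left(v,T \right)} = \left(-1 + v\right) T = T \left(-1 + v\right)$)
$D = - \frac{1}{3}$ ($D = \frac{1}{\left(-1\right) \left(-1 + 4\right)} = \frac{1}{\left(-1\right) 3} = \frac{1}{-3} = - \frac{1}{3} \approx -0.33333$)
$X{\left(H,C \right)} = - \frac{1}{3}$
$-275 - 10 X{\left(-4,n{\left(-3,f{\left(5,-2 \right)} \right)} \right)} = -275 - - \frac{10}{3} = -275 + \frac{10}{3} = - \frac{815}{3}$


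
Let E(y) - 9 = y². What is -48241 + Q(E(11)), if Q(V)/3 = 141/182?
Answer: -8779439/182 ≈ -48239.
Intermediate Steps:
E(y) = 9 + y²
Q(V) = 423/182 (Q(V) = 3*(141/182) = 423/182)
-48241 + Q(E(11)) = -48241 + 423/182 = -8779439/182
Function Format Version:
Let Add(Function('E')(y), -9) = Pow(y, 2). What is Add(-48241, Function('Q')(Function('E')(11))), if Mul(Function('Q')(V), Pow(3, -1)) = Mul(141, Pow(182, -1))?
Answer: Rational(-8779439, 182) ≈ -48239.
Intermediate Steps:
Function('E')(y) = Add(9, Pow(y, 2))
Function('Q')(V) = Rational(423, 182) (Function('Q')(V) = Mul(3, Mul(141, Pow(182, -1))) = Mul(3, Mul(141, Rational(1, 182))) = Mul(3, Rational(141, 182)) = Rational(423, 182))
Add(-48241, Function('Q')(Function('E')(11))) = Add(-48241, Rational(423, 182)) = Rational(-8779439, 182)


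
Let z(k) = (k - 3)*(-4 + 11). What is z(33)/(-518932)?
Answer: -105/259466 ≈ -0.00040468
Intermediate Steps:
z(k) = -21 + 7*k (z(k) = (-3 + k)*7 = -21 + 7*k)
z(33)/(-518932) = (-21 + 7*33)/(-518932) = (-21 + 231)*(-1/518932) = 210*(-1/518932) = -105/259466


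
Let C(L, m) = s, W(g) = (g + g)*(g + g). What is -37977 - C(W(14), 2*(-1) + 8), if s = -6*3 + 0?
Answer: -37959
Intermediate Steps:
s = -18 (s = -18 + 0 = -18)
W(g) = 4*g² (W(g) = (2*g)*(2*g) = 4*g²)
C(L, m) = -18
-37977 - C(W(14), 2*(-1) + 8) = -37977 - 1*(-18) = -37977 + 18 = -37959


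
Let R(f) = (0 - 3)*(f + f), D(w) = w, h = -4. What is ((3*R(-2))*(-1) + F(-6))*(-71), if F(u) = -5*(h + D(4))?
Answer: 2556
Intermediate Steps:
F(u) = 0 (F(u) = -5*(-4 + 4) = -5*0 = 0)
R(f) = -6*f
((3*R(-2))*(-1) + F(-6))*(-71) = ((3*(-6*(-2)))*(-1) + 0)*(-71) = ((3*12)*(-1) + 0)*(-71) = (36*(-1) + 0)*(-71) = (-36 + 0)*(-71) = -36*(-71) = 2556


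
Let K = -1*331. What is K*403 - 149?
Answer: -133542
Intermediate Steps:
K = -331
K*403 - 149 = -331*403 - 149 = -133393 - 149 = -133542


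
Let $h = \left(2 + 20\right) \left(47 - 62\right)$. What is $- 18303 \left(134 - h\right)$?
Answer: $-8492592$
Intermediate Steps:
$h = -330$ ($h = 22 \left(-15\right) = -330$)
$- 18303 \left(134 - h\right) = - 18303 \left(134 - -330\right) = - 18303 \left(134 + 330\right) = \left(-18303\right) 464 = -8492592$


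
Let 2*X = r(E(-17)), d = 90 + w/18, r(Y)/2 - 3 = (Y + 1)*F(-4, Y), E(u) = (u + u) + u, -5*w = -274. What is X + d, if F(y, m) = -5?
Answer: 15572/45 ≈ 346.04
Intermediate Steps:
w = 274/5 (w = -⅕*(-274) = 274/5 ≈ 54.800)
E(u) = 3*u (E(u) = 2*u + u = 3*u)
r(Y) = -4 - 10*Y (r(Y) = 6 + 2*((Y + 1)*(-5)) = 6 + 2*((1 + Y)*(-5)) = 6 + 2*(-5 - 5*Y) = 6 + (-10 - 10*Y) = -4 - 10*Y)
d = 4187/45 (d = 90 + (274/5)/18 = 90 + (1/18)*(274/5) = 90 + 137/45 = 4187/45 ≈ 93.044)
X = 253 (X = (-4 - 30*(-17))/2 = (-4 - 10*(-51))/2 = (-4 + 510)/2 = (½)*506 = 253)
X + d = 253 + 4187/45 = 15572/45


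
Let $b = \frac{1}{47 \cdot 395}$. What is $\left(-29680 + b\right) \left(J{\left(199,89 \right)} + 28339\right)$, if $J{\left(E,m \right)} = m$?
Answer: $- \frac{15664089509172}{18565} \approx -8.4374 \cdot 10^{8}$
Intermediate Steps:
$b = \frac{1}{18565} \approx 5.3865 \cdot 10^{-5}$
$\left(-29680 + b\right) \left(J{\left(199,89 \right)} + 28339\right) = \left(-29680 + \frac{1}{18565}\right) \left(89 + 28339\right) = \left(- \frac{551009199}{18565}\right) 28428 = - \frac{15664089509172}{18565}$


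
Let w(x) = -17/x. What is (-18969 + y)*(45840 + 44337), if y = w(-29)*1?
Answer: -49604924868/29 ≈ -1.7105e+9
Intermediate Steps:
y = 17/29 (y = -17/(-29)*1 = -17*(-1/29)*1 = (17/29)*1 = 17/29 ≈ 0.58621)
(-18969 + y)*(45840 + 44337) = (-18969 + 17/29)*(45840 + 44337) = -550084/29*90177 = -49604924868/29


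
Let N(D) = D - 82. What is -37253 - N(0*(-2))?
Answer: -37171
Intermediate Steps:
N(D) = -82 + D
-37253 - N(0*(-2)) = -37253 - (-82 + 0*(-2)) = -37253 - (-82 + 0) = -37253 - 1*(-82) = -37253 + 82 = -37171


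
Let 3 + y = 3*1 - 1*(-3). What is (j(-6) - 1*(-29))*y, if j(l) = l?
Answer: 69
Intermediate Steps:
y = 3 (y = -3 + (3*1 - 1*(-3)) = -3 + (3 + 3) = -3 + 6 = 3)
(j(-6) - 1*(-29))*y = (-6 - 1*(-29))*3 = (-6 + 29)*3 = 23*3 = 69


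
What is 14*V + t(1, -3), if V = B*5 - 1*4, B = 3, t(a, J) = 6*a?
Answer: 160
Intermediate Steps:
V = 11 (V = 3*5 - 1*4 = 15 - 4 = 11)
14*V + t(1, -3) = 14*11 + 6*1 = 154 + 6 = 160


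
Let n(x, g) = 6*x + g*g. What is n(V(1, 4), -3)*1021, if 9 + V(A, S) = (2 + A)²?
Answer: 9189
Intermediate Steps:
V(A, S) = -9 + (2 + A)²
n(x, g) = g² + 6*x (n(x, g) = 6*x + g² = g² + 6*x)
n(V(1, 4), -3)*1021 = ((-3)² + 6*(-9 + (2 + 1)²))*1021 = (9 + 6*(-9 + 3²))*1021 = (9 + 6*(-9 + 9))*1021 = (9 + 6*0)*1021 = (9 + 0)*1021 = 9*1021 = 9189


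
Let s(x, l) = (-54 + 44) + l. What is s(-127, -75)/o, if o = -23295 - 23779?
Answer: 85/47074 ≈ 0.0018057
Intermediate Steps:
s(x, l) = -10 + l
o = -47074
s(-127, -75)/o = (-10 - 75)/(-47074) = -85*(-1/47074) = 85/47074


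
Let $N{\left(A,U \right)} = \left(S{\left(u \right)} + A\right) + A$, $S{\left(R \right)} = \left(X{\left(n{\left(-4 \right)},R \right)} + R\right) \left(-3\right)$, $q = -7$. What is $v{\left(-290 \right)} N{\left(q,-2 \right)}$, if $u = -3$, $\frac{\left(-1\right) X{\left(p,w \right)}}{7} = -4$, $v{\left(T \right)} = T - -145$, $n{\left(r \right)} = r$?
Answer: $12905$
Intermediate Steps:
$v{\left(T \right)} = 145 + T$ ($v{\left(T \right)} = T + 145 = 145 + T$)
$X{\left(p,w \right)} = 28$ ($X{\left(p,w \right)} = \left(-7\right) \left(-4\right) = 28$)
$S{\left(R \right)} = -84 - 3 R$ ($S{\left(R \right)} = \left(28 + R\right) \left(-3\right) = -84 - 3 R$)
$N{\left(A,U \right)} = -75 + 2 A$ ($N{\left(A,U \right)} = \left(\left(-84 - -9\right) + A\right) + A = \left(\left(-84 + 9\right) + A\right) + A = \left(-75 + A\right) + A = -75 + 2 A$)
$v{\left(-290 \right)} N{\left(q,-2 \right)} = \left(145 - 290\right) \left(-75 + 2 \left(-7\right)\right) = - 145 \left(-75 - 14\right) = \left(-145\right) \left(-89\right) = 12905$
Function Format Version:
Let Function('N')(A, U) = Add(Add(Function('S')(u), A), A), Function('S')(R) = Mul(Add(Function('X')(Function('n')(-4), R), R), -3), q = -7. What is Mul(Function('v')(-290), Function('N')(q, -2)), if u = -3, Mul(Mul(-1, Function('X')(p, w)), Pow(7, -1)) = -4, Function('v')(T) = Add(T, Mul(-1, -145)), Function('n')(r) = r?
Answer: 12905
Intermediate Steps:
Function('v')(T) = Add(145, T) (Function('v')(T) = Add(T, 145) = Add(145, T))
Function('X')(p, w) = 28 (Function('X')(p, w) = Mul(-7, -4) = 28)
Function('S')(R) = Add(-84, Mul(-3, R)) (Function('S')(R) = Mul(Add(28, R), -3) = Add(-84, Mul(-3, R)))
Function('N')(A, U) = Add(-75, Mul(2, A)) (Function('N')(A, U) = Add(Add(Add(-84, Mul(-3, -3)), A), A) = Add(Add(Add(-84, 9), A), A) = Add(Add(-75, A), A) = Add(-75, Mul(2, A)))
Mul(Function('v')(-290), Function('N')(q, -2)) = Mul(Add(145, -290), Add(-75, Mul(2, -7))) = Mul(-145, Add(-75, -14)) = Mul(-145, -89) = 12905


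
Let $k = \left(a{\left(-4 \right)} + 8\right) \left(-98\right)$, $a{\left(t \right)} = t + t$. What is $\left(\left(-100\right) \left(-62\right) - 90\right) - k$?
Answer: $6110$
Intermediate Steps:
$a{\left(t \right)} = 2 t$
$k = 0$ ($k = \left(2 \left(-4\right) + 8\right) \left(-98\right) = \left(-8 + 8\right) \left(-98\right) = 0 \left(-98\right) = 0$)
$\left(\left(-100\right) \left(-62\right) - 90\right) - k = \left(\left(-100\right) \left(-62\right) - 90\right) - 0 = \left(6200 - 90\right) + 0 = 6110 + 0 = 6110$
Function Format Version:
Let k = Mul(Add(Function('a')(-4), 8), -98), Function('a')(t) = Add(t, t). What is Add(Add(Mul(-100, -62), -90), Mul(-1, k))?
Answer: 6110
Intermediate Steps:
Function('a')(t) = Mul(2, t)
k = 0 (k = Mul(Add(Mul(2, -4), 8), -98) = Mul(Add(-8, 8), -98) = Mul(0, -98) = 0)
Add(Add(Mul(-100, -62), -90), Mul(-1, k)) = Add(Add(Mul(-100, -62), -90), Mul(-1, 0)) = Add(Add(6200, -90), 0) = Add(6110, 0) = 6110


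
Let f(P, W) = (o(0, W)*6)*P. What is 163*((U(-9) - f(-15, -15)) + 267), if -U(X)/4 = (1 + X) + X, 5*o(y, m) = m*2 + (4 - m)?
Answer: 22331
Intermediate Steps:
o(y, m) = ⅘ + m/5 (o(y, m) = (m*2 + (4 - m))/5 = (2*m + (4 - m))/5 = (4 + m)/5 = ⅘ + m/5)
f(P, W) = P*(24/5 + 6*W/5) (f(P, W) = ((⅘ + W/5)*6)*P = (24/5 + 6*W/5)*P = P*(24/5 + 6*W/5))
U(X) = -4 - 8*X (U(X) = -4*((1 + X) + X) = -4*(1 + 2*X) = -4 - 8*X)
163*((U(-9) - f(-15, -15)) + 267) = 163*(((-4 - 8*(-9)) - 6*(-15)*(4 - 15)/5) + 267) = 163*(((-4 + 72) - 6*(-15)*(-11)/5) + 267) = 163*((68 - 1*198) + 267) = 163*((68 - 198) + 267) = 163*(-130 + 267) = 163*137 = 22331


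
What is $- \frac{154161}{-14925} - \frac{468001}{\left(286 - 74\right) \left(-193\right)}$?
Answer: $\frac{4430855467}{203557100} \approx 21.767$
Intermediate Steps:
$- \frac{154161}{-14925} - \frac{468001}{\left(286 - 74\right) \left(-193\right)} = \left(-154161\right) \left(- \frac{1}{14925}\right) - \frac{468001}{212 \left(-193\right)} = \frac{51387}{4975} - \frac{468001}{-40916} = \frac{51387}{4975} - - \frac{468001}{40916} = \frac{51387}{4975} + \frac{468001}{40916} = \frac{4430855467}{203557100}$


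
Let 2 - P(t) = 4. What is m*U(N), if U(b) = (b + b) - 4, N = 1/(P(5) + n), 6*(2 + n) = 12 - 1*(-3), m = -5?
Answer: 80/3 ≈ 26.667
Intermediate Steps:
P(t) = -2 (P(t) = 2 - 1*4 = 2 - 4 = -2)
n = ½ (n = -2 + (12 - 1*(-3))/6 = -2 + (12 + 3)/6 = -2 + (⅙)*15 = -2 + 5/2 = ½ ≈ 0.50000)
N = -⅔ (N = 1/(-2 + ½) = 1/(-3/2) = -⅔ ≈ -0.66667)
U(b) = -4 + 2*b (U(b) = 2*b - 4 = -4 + 2*b)
m*U(N) = -5*(-4 + 2*(-⅔)) = -5*(-4 - 4/3) = -5*(-16/3) = 80/3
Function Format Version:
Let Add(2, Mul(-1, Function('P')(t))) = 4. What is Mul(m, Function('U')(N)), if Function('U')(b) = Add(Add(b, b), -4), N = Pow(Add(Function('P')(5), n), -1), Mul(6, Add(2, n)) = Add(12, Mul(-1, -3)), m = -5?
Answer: Rational(80, 3) ≈ 26.667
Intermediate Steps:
Function('P')(t) = -2 (Function('P')(t) = Add(2, Mul(-1, 4)) = Add(2, -4) = -2)
n = Rational(1, 2) (n = Add(-2, Mul(Rational(1, 6), Add(12, Mul(-1, -3)))) = Add(-2, Mul(Rational(1, 6), Add(12, 3))) = Add(-2, Mul(Rational(1, 6), 15)) = Add(-2, Rational(5, 2)) = Rational(1, 2) ≈ 0.50000)
N = Rational(-2, 3) (N = Pow(Add(-2, Rational(1, 2)), -1) = Pow(Rational(-3, 2), -1) = Rational(-2, 3) ≈ -0.66667)
Function('U')(b) = Add(-4, Mul(2, b)) (Function('U')(b) = Add(Mul(2, b), -4) = Add(-4, Mul(2, b)))
Mul(m, Function('U')(N)) = Mul(-5, Add(-4, Mul(2, Rational(-2, 3)))) = Mul(-5, Add(-4, Rational(-4, 3))) = Mul(-5, Rational(-16, 3)) = Rational(80, 3)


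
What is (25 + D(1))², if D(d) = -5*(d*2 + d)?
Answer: 100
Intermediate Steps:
D(d) = -15*d (D(d) = -5*(2*d + d) = -15*d)
(25 + D(1))² = (25 - 15*1)² = (25 - 15)² = 10² = 100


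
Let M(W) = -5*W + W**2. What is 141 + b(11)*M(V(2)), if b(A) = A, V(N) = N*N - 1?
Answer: 75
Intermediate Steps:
V(N) = -1 + N**2 (V(N) = N**2 - 1 = -1 + N**2)
M(W) = W**2 - 5*W
141 + b(11)*M(V(2)) = 141 + 11*((-1 + 2**2)*(-5 + (-1 + 2**2))) = 141 + 11*((-1 + 4)*(-5 + (-1 + 4))) = 141 + 11*(3*(-5 + 3)) = 141 + 11*(3*(-2)) = 141 + 11*(-6) = 141 - 66 = 75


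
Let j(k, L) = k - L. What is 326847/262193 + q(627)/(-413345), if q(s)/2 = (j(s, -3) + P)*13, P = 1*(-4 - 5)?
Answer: 130867205037/108376165585 ≈ 1.2075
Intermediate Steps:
P = -9 (P = 1*(-9) = -9)
q(s) = -156 + 26*s (q(s) = 2*(((s - 1*(-3)) - 9)*13) = 2*(((s + 3) - 9)*13) = 2*(((3 + s) - 9)*13) = 2*((-6 + s)*13) = 2*(-78 + 13*s) = -156 + 26*s)
326847/262193 + q(627)/(-413345) = 326847/262193 + (-156 + 26*627)/(-413345) = 326847*(1/262193) + (-156 + 16302)*(-1/413345) = 326847/262193 + 16146*(-1/413345) = 326847/262193 - 16146/413345 = 130867205037/108376165585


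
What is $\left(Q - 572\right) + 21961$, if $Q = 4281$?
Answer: $25670$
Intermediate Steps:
$\left(Q - 572\right) + 21961 = \left(4281 - 572\right) + 21961 = 3709 + 21961 = 25670$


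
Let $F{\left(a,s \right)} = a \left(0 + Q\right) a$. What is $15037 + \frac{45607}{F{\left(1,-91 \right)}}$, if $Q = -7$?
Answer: $\frac{59652}{7} \approx 8521.7$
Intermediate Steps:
$F{\left(a,s \right)} = - 7 a^{2}$ ($F{\left(a,s \right)} = a \left(0 - 7\right) a = a \left(-7\right) a = - 7 a a = - 7 a^{2}$)
$15037 + \frac{45607}{F{\left(1,-91 \right)}} = 15037 + \frac{45607}{\left(-7\right) 1^{2}} = 15037 + \frac{45607}{\left(-7\right) 1} = 15037 + \frac{45607}{-7} = 15037 + 45607 \left(- \frac{1}{7}\right) = 15037 - \frac{45607}{7} = \frac{59652}{7}$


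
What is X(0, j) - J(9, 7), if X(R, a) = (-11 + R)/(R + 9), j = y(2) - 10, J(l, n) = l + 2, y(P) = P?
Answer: -110/9 ≈ -12.222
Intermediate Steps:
J(l, n) = 2 + l
j = -8 (j = 2 - 10 = -8)
X(R, a) = (-11 + R)/(9 + R)
X(0, j) - J(9, 7) = (-11 + 0)/(9 + 0) - (2 + 9) = -11/9 - 1*11 = (1/9)*(-11) - 11 = -11/9 - 11 = -110/9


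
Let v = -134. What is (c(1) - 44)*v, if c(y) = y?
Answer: 5762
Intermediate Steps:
(c(1) - 44)*v = (1 - 44)*(-134) = -43*(-134) = 5762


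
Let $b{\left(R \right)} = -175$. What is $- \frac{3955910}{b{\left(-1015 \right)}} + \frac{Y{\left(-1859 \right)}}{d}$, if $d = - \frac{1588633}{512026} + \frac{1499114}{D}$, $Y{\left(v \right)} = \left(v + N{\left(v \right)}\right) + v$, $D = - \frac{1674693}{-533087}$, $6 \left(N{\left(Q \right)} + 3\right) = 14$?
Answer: $\frac{2010815920054342643978}{88953719199621565} \approx 22605.0$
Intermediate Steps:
$N{\left(Q \right)} = - \frac{2}{3}$ ($N{\left(Q \right)} = -3 + \frac{1}{6} \cdot 14 = -3 + \frac{7}{3} = - \frac{2}{3}$)
$D = \frac{1674693}{533087}$ ($D = \left(-1674693\right) \left(- \frac{1}{533087}\right) = \frac{1674693}{533087} \approx 3.1415$)
$Y{\left(v \right)} = - \frac{2}{3} + 2 v$ ($Y{\left(v \right)} = \left(v - \frac{2}{3}\right) + v = \left(- \frac{2}{3} + v\right) + v = - \frac{2}{3} + 2 v$)
$d = \frac{17790743839924313}{37282015566}$ ($d = - \frac{1588633}{512026} + \frac{1499114}{\frac{1674693}{533087}} = \left(-1588633\right) \frac{1}{512026} + 1499114 \cdot \frac{533087}{1674693} = - \frac{69071}{22262} + \frac{799158184918}{1674693} = \frac{17790743839924313}{37282015566} \approx 4.7719 \cdot 10^{5}$)
$- \frac{3955910}{b{\left(-1015 \right)}} + \frac{Y{\left(-1859 \right)}}{d} = - \frac{3955910}{-175} + \frac{- \frac{2}{3} + 2 \left(-1859\right)}{\frac{17790743839924313}{37282015566}} = \left(-3955910\right) \left(- \frac{1}{175}\right) + \left(- \frac{2}{3} - 3718\right) \frac{37282015566}{17790743839924313} = \frac{113026}{5} - \frac{138639388551432}{17790743839924313} = \frac{2010815920054342643978}{88953719199621565}$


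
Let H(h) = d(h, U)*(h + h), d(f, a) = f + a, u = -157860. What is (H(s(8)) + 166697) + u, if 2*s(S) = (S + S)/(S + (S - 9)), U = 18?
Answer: 435157/49 ≈ 8880.8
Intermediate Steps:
d(f, a) = a + f
s(S) = S/(-9 + 2*S) (s(S) = ((S + S)/(S + (S - 9)))/2 = ((2*S)/(S + (-9 + S)))/2 = ((2*S)/(-9 + 2*S))/2 = (2*S/(-9 + 2*S))/2 = S/(-9 + 2*S))
H(h) = 2*h*(18 + h) (H(h) = (18 + h)*(h + h) = (18 + h)*(2*h) = 2*h*(18 + h))
(H(s(8)) + 166697) + u = (2*(8/(-9 + 2*8))*(18 + 8/(-9 + 2*8)) + 166697) - 157860 = (2*(8/(-9 + 16))*(18 + 8/(-9 + 16)) + 166697) - 157860 = (2*(8/7)*(18 + 8/7) + 166697) - 157860 = (2*(8/7)*(134/7) + 166697) - 157860 = (2144/49 + 166697) - 157860 = 8170297/49 - 157860 = 435157/49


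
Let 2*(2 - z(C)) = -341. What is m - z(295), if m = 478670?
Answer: 956995/2 ≈ 4.7850e+5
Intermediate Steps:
z(C) = 345/2 (z(C) = 2 - ½*(-341) = 2 + 341/2 = 345/2)
m - z(295) = 478670 - 1*345/2 = 478670 - 345/2 = 956995/2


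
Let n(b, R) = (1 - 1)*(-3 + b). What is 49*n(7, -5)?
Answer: 0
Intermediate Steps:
n(b, R) = 0 (n(b, R) = 0*(-3 + b) = 0)
49*n(7, -5) = 49*0 = 0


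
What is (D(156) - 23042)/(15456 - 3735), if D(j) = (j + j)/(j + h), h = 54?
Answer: -268806/136745 ≈ -1.9657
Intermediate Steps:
D(j) = 2*j/(54 + j) (D(j) = (j + j)/(j + 54) = (2*j)/(54 + j) = 2*j/(54 + j))
(D(156) - 23042)/(15456 - 3735) = (2*156/(54 + 156) - 23042)/(15456 - 3735) = (2*156/210 - 23042)/11721 = (2*156*(1/210) - 23042)*(1/11721) = (52/35 - 23042)*(1/11721) = -806418/35*1/11721 = -268806/136745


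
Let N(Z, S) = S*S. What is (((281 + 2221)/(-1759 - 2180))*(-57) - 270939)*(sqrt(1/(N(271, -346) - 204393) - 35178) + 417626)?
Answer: -148547634173994/1313 - 20923257*I*sqrt(872778879551)/384709 ≈ -1.1314e+11 - 5.081e+7*I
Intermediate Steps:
N(Z, S) = S**2
(((281 + 2221)/(-1759 - 2180))*(-57) - 270939)*(sqrt(1/(N(271, -346) - 204393) - 35178) + 417626) = (((281 + 2221)/(-1759 - 2180))*(-57) - 270939)*(sqrt(1/((-346)**2 - 204393) - 35178) + 417626) = ((2502/(-3939))*(-57) - 270939)*(sqrt(1/(119716 - 204393) - 35178) + 417626) = ((2502*(-1/3939))*(-57) - 270939)*(sqrt(1/(-84677) - 35178) + 417626) = (-834/1313*(-57) - 270939)*(sqrt(-1/84677 - 35178) + 417626) = (47538/1313 - 270939)*(sqrt(-2978767507/84677) + 417626) = -355695369*(I*sqrt(872778879551)/4981 + 417626)/1313 = -355695369*(417626 + I*sqrt(872778879551)/4981)/1313 = -148547634173994/1313 - 20923257*I*sqrt(872778879551)/384709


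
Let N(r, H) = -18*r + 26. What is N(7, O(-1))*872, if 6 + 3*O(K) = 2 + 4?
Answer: -87200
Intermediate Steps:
O(K) = 0 (O(K) = -2 + (2 + 4)/3 = -2 + (⅓)*6 = -2 + 2 = 0)
N(r, H) = 26 - 18*r
N(7, O(-1))*872 = (26 - 18*7)*872 = (26 - 126)*872 = -100*872 = -87200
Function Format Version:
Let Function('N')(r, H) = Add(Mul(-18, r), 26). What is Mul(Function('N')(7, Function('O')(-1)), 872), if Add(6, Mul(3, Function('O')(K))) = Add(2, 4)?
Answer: -87200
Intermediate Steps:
Function('O')(K) = 0 (Function('O')(K) = Add(-2, Mul(Rational(1, 3), Add(2, 4))) = Add(-2, Mul(Rational(1, 3), 6)) = Add(-2, 2) = 0)
Function('N')(r, H) = Add(26, Mul(-18, r))
Mul(Function('N')(7, Function('O')(-1)), 872) = Mul(Add(26, Mul(-18, 7)), 872) = Mul(Add(26, -126), 872) = Mul(-100, 872) = -87200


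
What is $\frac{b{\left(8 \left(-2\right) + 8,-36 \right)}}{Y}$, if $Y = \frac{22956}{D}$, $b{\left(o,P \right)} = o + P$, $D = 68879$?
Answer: $- \frac{757669}{5739} \approx -132.02$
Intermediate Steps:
$b{\left(o,P \right)} = P + o$
$Y = \frac{22956}{68879} \approx 0.33328$
$\frac{b{\left(8 \left(-2\right) + 8,-36 \right)}}{Y} = \frac{-36 + \left(8 \left(-2\right) + 8\right)}{\frac{22956}{68879}} = \left(-36 + \left(-16 + 8\right)\right) \frac{68879}{22956} = \left(-36 - 8\right) \frac{68879}{22956} = \left(-44\right) \frac{68879}{22956} = - \frac{757669}{5739}$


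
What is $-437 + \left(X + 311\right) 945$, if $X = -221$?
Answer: $84613$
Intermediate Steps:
$-437 + \left(X + 311\right) 945 = -437 + \left(-221 + 311\right) 945 = -437 + 90 \cdot 945 = -437 + 85050 = 84613$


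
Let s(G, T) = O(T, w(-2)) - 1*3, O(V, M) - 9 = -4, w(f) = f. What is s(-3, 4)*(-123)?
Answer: -246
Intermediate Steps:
O(V, M) = 5 (O(V, M) = 9 - 4 = 5)
s(G, T) = 2 (s(G, T) = 5 - 1*3 = 5 - 3 = 2)
s(-3, 4)*(-123) = 2*(-123) = -246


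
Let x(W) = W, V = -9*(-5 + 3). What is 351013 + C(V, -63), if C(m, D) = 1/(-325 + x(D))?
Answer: 136193043/388 ≈ 3.5101e+5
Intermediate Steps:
V = 18 (V = -9*(-2) = 18)
C(m, D) = 1/(-325 + D)
351013 + C(V, -63) = 351013 + 1/(-325 - 63) = 351013 + 1/(-388) = 351013 - 1/388 = 136193043/388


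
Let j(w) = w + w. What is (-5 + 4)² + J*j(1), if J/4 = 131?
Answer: 1049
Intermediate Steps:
J = 524 (J = 4*131 = 524)
j(w) = 2*w
(-5 + 4)² + J*j(1) = (-5 + 4)² + 524*(2*1) = (-1)² + 524*2 = 1 + 1048 = 1049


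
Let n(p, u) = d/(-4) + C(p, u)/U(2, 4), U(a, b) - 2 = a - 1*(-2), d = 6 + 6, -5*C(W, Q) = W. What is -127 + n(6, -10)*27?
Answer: -1067/5 ≈ -213.40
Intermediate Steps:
C(W, Q) = -W/5
d = 12
U(a, b) = 4 + a (U(a, b) = 2 + (a - 1*(-2)) = 2 + (a + 2) = 2 + (2 + a) = 4 + a)
n(p, u) = -3 - p/30 (n(p, u) = 12/(-4) + (-p/5)/(4 + 2) = 12*(-¼) - p/5/6 = -3 - p/5*(⅙) = -3 - p/30)
-127 + n(6, -10)*27 = -127 + (-3 - 1/30*6)*27 = -127 + (-3 - ⅕)*27 = -127 - 16/5*27 = -127 - 432/5 = -1067/5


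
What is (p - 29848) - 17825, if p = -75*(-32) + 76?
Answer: -45197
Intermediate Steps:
p = 2476 (p = 2400 + 76 = 2476)
(p - 29848) - 17825 = (2476 - 29848) - 17825 = -27372 - 17825 = -45197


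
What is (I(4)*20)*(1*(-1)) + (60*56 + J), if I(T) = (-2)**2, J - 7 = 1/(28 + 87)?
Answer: 378006/115 ≈ 3287.0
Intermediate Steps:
J = 806/115 (J = 7 + 1/(28 + 87) = 7 + 1/115 = 806/115 ≈ 7.0087)
I(T) = 4
(I(4)*20)*(1*(-1)) + (60*56 + J) = (4*20)*(1*(-1)) + (60*56 + 806/115) = 80*(-1) + (3360 + 806/115) = -80 + 387206/115 = 378006/115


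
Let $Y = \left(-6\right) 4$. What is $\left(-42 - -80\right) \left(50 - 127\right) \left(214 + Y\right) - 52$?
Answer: $-555992$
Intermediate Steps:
$Y = -24$
$\left(-42 - -80\right) \left(50 - 127\right) \left(214 + Y\right) - 52 = \left(-42 - -80\right) \left(50 - 127\right) \left(214 - 24\right) - 52 = \left(-42 + 80\right) \left(\left(-77\right) 190\right) - 52 = 38 \left(-14630\right) - 52 = -555940 - 52 = -555992$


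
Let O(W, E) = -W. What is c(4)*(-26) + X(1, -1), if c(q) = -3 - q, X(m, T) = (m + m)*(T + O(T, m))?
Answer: 182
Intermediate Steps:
X(m, T) = 0 (X(m, T) = (m + m)*(T - T) = (2*m)*0 = 0)
c(4)*(-26) + X(1, -1) = (-3 - 1*4)*(-26) + 0 = (-3 - 4)*(-26) + 0 = -7*(-26) + 0 = 182 + 0 = 182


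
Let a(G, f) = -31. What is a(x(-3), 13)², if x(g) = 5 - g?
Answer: 961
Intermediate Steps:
a(x(-3), 13)² = (-31)² = 961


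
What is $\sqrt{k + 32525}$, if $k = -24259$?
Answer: $\sqrt{8266} \approx 90.917$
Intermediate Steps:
$\sqrt{k + 32525} = \sqrt{-24259 + 32525} = \sqrt{8266}$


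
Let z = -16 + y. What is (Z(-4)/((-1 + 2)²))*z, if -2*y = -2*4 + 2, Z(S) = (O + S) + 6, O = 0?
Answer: -26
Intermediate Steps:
Z(S) = 6 + S (Z(S) = (0 + S) + 6 = S + 6 = 6 + S)
y = 3 (y = -(-2*4 + 2)/2 = -(-8 + 2)/2 = -½*(-6) = 3)
z = -13 (z = -16 + 3 = -13)
(Z(-4)/((-1 + 2)²))*z = ((6 - 4)/((-1 + 2)²))*(-13) = (2/(1²))*(-13) = (2/1)*(-13) = (2*1)*(-13) = 2*(-13) = -26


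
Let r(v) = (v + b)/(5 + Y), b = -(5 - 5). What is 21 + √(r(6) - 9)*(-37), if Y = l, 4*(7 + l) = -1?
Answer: 21 - 37*I*√105/3 ≈ 21.0 - 126.38*I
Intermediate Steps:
l = -29/4 (l = -7 + (¼)*(-1) = -7 - ¼ = -29/4 ≈ -7.2500)
Y = -29/4 ≈ -7.2500
b = 0 (b = -1*0 = 0)
r(v) = -4*v/9 (r(v) = (v + 0)/(5 - 29/4) = v/(-9/4) = v*(-4/9) = -4*v/9)
21 + √(r(6) - 9)*(-37) = 21 + √(-4/9*6 - 9)*(-37) = 21 + √(-8/3 - 9)*(-37) = 21 + √(-35/3)*(-37) = 21 + (I*√105/3)*(-37) = 21 - 37*I*√105/3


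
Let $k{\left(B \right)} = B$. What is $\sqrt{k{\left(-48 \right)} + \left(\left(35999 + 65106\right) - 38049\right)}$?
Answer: $4 \sqrt{3938} \approx 251.01$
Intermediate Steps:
$\sqrt{k{\left(-48 \right)} + \left(\left(35999 + 65106\right) - 38049\right)} = \sqrt{-48 + \left(\left(35999 + 65106\right) - 38049\right)} = \sqrt{-48 + \left(101105 - 38049\right)} = \sqrt{-48 + 63056} = \sqrt{63008} = 4 \sqrt{3938}$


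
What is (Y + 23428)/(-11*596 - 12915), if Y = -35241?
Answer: 11813/19471 ≈ 0.60670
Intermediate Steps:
(Y + 23428)/(-11*596 - 12915) = (-35241 + 23428)/(-11*596 - 12915) = -11813/(-6556 - 12915) = -11813/(-19471) = -11813*(-1/19471) = 11813/19471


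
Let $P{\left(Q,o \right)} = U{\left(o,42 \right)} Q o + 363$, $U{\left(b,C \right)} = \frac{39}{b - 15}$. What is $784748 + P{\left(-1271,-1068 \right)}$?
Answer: $\frac{265778507}{361} \approx 7.3623 \cdot 10^{5}$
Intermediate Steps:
$U{\left(b,C \right)} = \frac{39}{-15 + b}$
$P{\left(Q,o \right)} = 363 + \frac{39 Q o}{-15 + o}$ ($P{\left(Q,o \right)} = \frac{39}{-15 + o} Q o + 363 = \frac{39 Q}{-15 + o} o + 363 = \frac{39 Q o}{-15 + o} + 363 = 363 + \frac{39 Q o}{-15 + o}$)
$784748 + P{\left(-1271,-1068 \right)} = 784748 + \frac{3 \left(-1815 + 121 \left(-1068\right) + 13 \left(-1271\right) \left(-1068\right)\right)}{-15 - 1068} = 784748 + \frac{3 \left(-1815 - 129228 + 17646564\right)}{-1083} = 784748 + 3 \left(- \frac{1}{1083}\right) 17515521 = 784748 - \frac{17515521}{361} = \frac{265778507}{361}$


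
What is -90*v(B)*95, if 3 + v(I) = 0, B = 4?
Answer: 25650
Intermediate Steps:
v(I) = -3 (v(I) = -3 + 0 = -3)
-90*v(B)*95 = -90*(-3)*95 = 270*95 = 25650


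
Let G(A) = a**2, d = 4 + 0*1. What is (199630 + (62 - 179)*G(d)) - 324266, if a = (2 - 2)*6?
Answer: -124636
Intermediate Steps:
a = 0 (a = 0*6 = 0)
d = 4 (d = 4 + 0 = 4)
G(A) = 0 (G(A) = 0**2 = 0)
(199630 + (62 - 179)*G(d)) - 324266 = (199630 + (62 - 179)*0) - 324266 = (199630 - 117*0) - 324266 = (199630 + 0) - 324266 = 199630 - 324266 = -124636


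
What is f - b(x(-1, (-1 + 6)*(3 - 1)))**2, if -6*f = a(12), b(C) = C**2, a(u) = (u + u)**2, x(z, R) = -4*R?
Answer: -2560096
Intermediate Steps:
a(u) = 4*u**2 (a(u) = (2*u)**2 = 4*u**2)
f = -96 (f = -2*12**2/3 = -2*144/3 = -1/6*576 = -96)
f - b(x(-1, (-1 + 6)*(3 - 1)))**2 = -96 - ((-4*(-1 + 6)*(3 - 1))**2)**2 = -96 - ((-20*2)**2)**2 = -96 - ((-4*10)**2)**2 = -96 - ((-40)**2)**2 = -96 - 1*1600**2 = -96 - 1*2560000 = -96 - 2560000 = -2560096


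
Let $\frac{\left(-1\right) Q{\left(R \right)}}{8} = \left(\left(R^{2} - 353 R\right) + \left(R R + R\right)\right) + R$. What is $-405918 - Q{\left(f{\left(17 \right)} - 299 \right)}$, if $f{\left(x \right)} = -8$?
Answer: $1964122$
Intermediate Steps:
$Q{\left(R \right)} = - 16 R^{2} + 2808 R$ ($Q{\left(R \right)} = - 8 \left(\left(\left(R^{2} - 353 R\right) + \left(R R + R\right)\right) + R\right) = - 8 \left(\left(\left(R^{2} - 353 R\right) + \left(R^{2} + R\right)\right) + R\right) = - 8 \left(\left(\left(R^{2} - 353 R\right) + \left(R + R^{2}\right)\right) + R\right) = - 8 \left(\left(- 352 R + 2 R^{2}\right) + R\right) = - 8 \left(- 351 R + 2 R^{2}\right) = - 16 R^{2} + 2808 R$)
$-405918 - Q{\left(f{\left(17 \right)} - 299 \right)} = -405918 - 8 \left(-8 - 299\right) \left(351 - 2 \left(-8 - 299\right)\right) = -405918 - 8 \left(-307\right) \left(351 - -614\right) = -405918 - 8 \left(-307\right) \left(351 + 614\right) = -405918 - 8 \left(-307\right) 965 = -405918 - -2370040 = -405918 + 2370040 = 1964122$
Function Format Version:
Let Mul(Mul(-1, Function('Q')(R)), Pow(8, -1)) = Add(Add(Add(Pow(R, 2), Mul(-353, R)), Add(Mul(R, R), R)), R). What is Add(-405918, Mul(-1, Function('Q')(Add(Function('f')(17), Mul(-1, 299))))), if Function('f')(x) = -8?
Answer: 1964122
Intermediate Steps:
Function('Q')(R) = Add(Mul(-16, Pow(R, 2)), Mul(2808, R)) (Function('Q')(R) = Mul(-8, Add(Add(Add(Pow(R, 2), Mul(-353, R)), Add(Mul(R, R), R)), R)) = Mul(-8, Add(Add(Add(Pow(R, 2), Mul(-353, R)), Add(Pow(R, 2), R)), R)) = Mul(-8, Add(Add(Add(Pow(R, 2), Mul(-353, R)), Add(R, Pow(R, 2))), R)) = Mul(-8, Add(Add(Mul(-352, R), Mul(2, Pow(R, 2))), R)) = Mul(-8, Add(Mul(-351, R), Mul(2, Pow(R, 2)))) = Add(Mul(-16, Pow(R, 2)), Mul(2808, R)))
Add(-405918, Mul(-1, Function('Q')(Add(Function('f')(17), Mul(-1, 299))))) = Add(-405918, Mul(-1, Mul(8, Add(-8, Mul(-1, 299)), Add(351, Mul(-2, Add(-8, Mul(-1, 299))))))) = Add(-405918, Mul(-1, Mul(8, Add(-8, -299), Add(351, Mul(-2, Add(-8, -299)))))) = Add(-405918, Mul(-1, Mul(8, -307, Add(351, Mul(-2, -307))))) = Add(-405918, Mul(-1, Mul(8, -307, Add(351, 614)))) = Add(-405918, Mul(-1, Mul(8, -307, 965))) = Add(-405918, Mul(-1, -2370040)) = Add(-405918, 2370040) = 1964122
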